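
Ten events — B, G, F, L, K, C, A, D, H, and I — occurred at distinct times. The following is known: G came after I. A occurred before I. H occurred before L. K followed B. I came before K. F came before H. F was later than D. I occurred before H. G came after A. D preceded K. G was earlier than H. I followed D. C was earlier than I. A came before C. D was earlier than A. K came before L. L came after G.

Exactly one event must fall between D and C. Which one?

A

Tracing the constraints gives D → A → C, so A sits after D and before C.
No other event is forced both after D and before C.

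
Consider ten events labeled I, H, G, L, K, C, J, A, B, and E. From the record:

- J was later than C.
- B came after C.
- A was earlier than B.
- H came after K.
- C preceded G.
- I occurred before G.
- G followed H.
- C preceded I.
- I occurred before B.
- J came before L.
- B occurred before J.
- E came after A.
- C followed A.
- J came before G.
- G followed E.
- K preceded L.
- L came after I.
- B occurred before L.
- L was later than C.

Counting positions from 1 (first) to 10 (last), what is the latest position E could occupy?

E must come before G — 1 event forced after it.
Everything else can be placed before E in some valid order, so E can sit as late as position 10 − 1 = 9.

9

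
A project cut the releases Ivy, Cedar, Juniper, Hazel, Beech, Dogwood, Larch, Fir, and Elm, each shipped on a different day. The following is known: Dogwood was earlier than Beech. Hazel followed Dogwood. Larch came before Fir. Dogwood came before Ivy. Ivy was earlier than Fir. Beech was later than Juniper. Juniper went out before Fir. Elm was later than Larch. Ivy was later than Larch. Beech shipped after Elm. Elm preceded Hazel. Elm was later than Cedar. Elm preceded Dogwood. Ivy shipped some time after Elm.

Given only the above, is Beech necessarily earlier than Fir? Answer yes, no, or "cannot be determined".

No chain of stated constraints runs from Beech to Fir, and none runs from Fir to Beech either.
So the relative order of Beech and Fir is not fixed by the given facts.

cannot be determined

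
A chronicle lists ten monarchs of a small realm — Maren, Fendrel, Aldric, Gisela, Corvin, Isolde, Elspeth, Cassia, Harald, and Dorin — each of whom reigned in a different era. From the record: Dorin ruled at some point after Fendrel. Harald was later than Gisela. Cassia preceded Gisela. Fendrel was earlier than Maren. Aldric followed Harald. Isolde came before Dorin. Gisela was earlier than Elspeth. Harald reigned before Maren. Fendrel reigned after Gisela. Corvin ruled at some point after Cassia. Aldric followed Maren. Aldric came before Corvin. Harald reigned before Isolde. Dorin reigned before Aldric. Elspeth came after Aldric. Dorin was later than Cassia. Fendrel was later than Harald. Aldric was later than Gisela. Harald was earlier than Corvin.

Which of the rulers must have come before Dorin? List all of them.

Cassia, Fendrel, Gisela, Harald, Isolde

Directly stated before Dorin: Cassia, Fendrel, and Isolde.
Gisela reaches Dorin via Gisela → Fendrel → Dorin.
Harald reaches Dorin via Harald → Fendrel → Dorin.
No chain forces Corvin (or any of the others) ahead of Dorin.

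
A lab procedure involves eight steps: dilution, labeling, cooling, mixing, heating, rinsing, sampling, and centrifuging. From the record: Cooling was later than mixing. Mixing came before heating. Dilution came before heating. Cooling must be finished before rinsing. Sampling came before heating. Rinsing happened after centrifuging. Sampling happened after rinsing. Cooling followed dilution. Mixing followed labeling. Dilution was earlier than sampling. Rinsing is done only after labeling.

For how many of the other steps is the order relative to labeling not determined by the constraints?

2

Forced after labeling: cooling, heating, mixing, rinsing, and sampling.
That leaves centrifuging and dilution with no forced order relative to labeling — 2.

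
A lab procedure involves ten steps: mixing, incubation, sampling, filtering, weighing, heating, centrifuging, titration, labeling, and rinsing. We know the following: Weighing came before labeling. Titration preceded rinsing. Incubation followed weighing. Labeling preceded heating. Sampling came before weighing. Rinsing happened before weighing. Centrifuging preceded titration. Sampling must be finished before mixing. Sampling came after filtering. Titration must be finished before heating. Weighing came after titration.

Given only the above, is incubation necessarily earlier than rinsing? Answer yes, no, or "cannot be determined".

no

Tracing the constraints gives rinsing → weighing → incubation, so rinsing must come before incubation.
That means incubation cannot be before rinsing.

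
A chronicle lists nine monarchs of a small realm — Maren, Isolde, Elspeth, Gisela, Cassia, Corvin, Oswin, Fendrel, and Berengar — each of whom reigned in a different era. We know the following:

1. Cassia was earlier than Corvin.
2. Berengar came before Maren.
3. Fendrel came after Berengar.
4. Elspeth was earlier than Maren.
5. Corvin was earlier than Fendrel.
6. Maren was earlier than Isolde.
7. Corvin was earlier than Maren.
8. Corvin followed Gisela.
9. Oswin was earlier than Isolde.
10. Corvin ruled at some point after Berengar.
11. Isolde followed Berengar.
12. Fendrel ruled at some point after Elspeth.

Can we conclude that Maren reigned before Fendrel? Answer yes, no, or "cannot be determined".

cannot be determined

No chain of stated constraints runs from Maren to Fendrel, and none runs from Fendrel to Maren either.
So the relative order of Maren and Fendrel is not fixed by the given facts.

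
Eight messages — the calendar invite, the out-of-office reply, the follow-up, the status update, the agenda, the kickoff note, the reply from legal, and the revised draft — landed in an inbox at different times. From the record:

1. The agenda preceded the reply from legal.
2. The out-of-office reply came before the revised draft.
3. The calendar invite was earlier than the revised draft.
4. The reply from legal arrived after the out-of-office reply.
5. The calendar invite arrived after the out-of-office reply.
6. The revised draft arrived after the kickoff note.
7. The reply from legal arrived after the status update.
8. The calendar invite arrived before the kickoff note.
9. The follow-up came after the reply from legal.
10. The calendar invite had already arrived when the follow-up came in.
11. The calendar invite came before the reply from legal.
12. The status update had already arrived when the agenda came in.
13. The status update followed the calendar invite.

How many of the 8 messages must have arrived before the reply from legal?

Directly stated before the reply from legal: the agenda, the calendar invite, the out-of-office reply, and the status update.
That's the agenda, the calendar invite, the out-of-office reply, and the status update — 4 in all.

4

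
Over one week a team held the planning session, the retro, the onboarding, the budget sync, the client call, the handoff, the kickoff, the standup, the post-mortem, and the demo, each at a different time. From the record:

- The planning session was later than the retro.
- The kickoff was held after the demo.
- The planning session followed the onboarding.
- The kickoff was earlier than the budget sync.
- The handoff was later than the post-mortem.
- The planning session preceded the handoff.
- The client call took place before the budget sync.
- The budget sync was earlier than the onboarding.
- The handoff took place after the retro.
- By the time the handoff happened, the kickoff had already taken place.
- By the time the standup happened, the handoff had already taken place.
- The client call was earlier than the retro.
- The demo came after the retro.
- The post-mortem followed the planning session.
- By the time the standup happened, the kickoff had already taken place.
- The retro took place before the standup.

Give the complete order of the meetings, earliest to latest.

the client call, the retro, the demo, the kickoff, the budget sync, the onboarding, the planning session, the post-mortem, the handoff, the standup

The constraints fix every adjacent pair, so only one ordering works:
the client call → the retro → the demo → the kickoff → the budget sync → the onboarding → the planning session → the post-mortem → the handoff → the standup.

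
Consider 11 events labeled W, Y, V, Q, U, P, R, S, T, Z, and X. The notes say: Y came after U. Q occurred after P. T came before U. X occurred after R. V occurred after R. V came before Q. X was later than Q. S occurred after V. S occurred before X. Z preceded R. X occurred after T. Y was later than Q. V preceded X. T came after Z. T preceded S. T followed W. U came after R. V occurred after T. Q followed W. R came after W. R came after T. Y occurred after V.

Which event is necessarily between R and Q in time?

Tracing the constraints gives R → V → Q, so V sits after R and before Q.
No other event is forced both after R and before Q.

V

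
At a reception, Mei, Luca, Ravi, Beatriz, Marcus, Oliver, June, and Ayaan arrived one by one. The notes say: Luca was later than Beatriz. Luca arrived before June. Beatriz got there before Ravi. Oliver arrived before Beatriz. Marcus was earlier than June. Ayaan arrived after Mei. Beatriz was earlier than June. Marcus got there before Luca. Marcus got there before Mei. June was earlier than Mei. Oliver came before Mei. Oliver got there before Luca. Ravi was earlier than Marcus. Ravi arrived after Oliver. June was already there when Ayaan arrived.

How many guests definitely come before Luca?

4

Directly stated before Luca: Beatriz, Marcus, and Oliver.
Ravi reaches Luca via Ravi → Marcus → Luca.
No chain forces June (or any of the others) ahead of Luca.
That's Beatriz, Marcus, Oliver, and Ravi — 4 in all.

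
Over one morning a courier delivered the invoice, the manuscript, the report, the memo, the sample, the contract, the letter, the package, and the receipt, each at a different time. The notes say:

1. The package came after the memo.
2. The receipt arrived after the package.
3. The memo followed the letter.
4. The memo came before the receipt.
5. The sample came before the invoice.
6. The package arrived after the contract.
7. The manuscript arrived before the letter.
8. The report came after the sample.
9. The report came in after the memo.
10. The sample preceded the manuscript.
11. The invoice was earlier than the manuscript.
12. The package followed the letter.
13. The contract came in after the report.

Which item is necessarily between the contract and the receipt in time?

Tracing the constraints gives the contract → the package → the receipt, so the package sits after the contract and before the receipt.
No other item is forced both after the contract and before the receipt.

the package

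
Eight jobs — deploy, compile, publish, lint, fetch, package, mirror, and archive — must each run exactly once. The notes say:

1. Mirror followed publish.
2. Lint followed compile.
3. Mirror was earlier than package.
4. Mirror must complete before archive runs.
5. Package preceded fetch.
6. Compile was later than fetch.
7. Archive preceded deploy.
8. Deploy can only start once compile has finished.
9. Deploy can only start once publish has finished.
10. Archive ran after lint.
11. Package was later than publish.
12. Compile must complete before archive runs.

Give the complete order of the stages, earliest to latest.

publish, mirror, package, fetch, compile, lint, archive, deploy

The constraints fix every adjacent pair, so only one ordering works:
publish → mirror → package → fetch → compile → lint → archive → deploy.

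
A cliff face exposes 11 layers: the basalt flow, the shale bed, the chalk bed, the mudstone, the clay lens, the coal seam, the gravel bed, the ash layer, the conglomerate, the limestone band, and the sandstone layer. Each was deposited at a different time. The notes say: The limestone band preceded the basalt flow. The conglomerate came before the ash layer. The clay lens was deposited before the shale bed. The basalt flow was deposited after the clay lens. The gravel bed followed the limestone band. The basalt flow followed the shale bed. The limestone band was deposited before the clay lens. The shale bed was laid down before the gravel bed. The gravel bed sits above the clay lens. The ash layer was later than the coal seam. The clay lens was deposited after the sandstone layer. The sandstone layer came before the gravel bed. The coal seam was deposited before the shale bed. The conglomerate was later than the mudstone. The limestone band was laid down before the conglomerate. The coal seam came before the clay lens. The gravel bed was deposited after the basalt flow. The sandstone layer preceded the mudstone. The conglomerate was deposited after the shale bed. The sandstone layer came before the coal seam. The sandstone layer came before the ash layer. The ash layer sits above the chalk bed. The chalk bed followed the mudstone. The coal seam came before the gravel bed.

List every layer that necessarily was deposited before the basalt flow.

Directly stated before the basalt flow: the clay lens, the limestone band, and the shale bed.
The coal seam reaches the basalt flow via the coal seam → the clay lens → the basalt flow.
The sandstone layer reaches the basalt flow via the sandstone layer → the clay lens → the basalt flow.
No chain forces the ash layer (or any of the others) ahead of the basalt flow.

the clay lens, the coal seam, the limestone band, the sandstone layer, the shale bed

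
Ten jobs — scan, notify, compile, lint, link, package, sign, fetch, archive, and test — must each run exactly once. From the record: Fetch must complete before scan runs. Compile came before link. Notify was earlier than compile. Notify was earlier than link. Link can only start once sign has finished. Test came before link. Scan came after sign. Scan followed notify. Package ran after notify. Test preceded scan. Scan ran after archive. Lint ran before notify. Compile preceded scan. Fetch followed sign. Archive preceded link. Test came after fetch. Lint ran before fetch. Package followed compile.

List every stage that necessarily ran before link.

archive, compile, fetch, lint, notify, sign, test

Directly stated before link: archive, compile, notify, sign, and test.
Fetch reaches link via fetch → test → link.
Lint reaches link via lint → notify → link.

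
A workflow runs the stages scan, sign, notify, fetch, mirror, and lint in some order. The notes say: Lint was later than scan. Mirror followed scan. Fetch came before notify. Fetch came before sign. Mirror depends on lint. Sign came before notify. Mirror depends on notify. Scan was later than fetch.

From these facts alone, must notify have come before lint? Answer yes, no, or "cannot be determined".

cannot be determined

No chain of stated constraints runs from notify to lint, and none runs from lint to notify either.
So the relative order of notify and lint is not fixed by the given facts.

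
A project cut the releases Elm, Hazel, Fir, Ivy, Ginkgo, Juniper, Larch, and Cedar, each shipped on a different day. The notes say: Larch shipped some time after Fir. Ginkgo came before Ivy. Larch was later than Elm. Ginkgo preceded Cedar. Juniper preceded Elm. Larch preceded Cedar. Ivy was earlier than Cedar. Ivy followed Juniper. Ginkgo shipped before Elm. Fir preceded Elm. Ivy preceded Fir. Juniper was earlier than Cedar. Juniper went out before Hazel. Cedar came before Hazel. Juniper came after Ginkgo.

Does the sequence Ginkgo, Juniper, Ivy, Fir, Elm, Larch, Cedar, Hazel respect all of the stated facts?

yes

Check each stated constraint against the proposed order — e.g. Juniper is ahead of Hazel; Ginkgo is ahead of Cedar. Every pair is in the required order; nothing is violated.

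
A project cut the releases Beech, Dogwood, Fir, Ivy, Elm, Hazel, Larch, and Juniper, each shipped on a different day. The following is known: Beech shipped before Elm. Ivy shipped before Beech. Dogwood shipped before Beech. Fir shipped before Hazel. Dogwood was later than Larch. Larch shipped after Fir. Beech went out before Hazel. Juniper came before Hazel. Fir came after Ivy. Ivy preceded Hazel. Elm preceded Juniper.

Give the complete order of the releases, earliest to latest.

The constraints fix every adjacent pair, so only one ordering works:
Ivy → Fir → Larch → Dogwood → Beech → Elm → Juniper → Hazel.

Ivy, Fir, Larch, Dogwood, Beech, Elm, Juniper, Hazel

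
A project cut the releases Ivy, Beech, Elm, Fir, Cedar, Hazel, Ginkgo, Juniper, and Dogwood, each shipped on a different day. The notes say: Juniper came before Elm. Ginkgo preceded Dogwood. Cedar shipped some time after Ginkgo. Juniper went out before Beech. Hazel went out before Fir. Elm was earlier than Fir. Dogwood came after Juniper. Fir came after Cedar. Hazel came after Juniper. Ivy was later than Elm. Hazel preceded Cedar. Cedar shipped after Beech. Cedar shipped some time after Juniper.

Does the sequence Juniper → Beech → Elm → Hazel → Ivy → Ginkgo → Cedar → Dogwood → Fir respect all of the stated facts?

Check each stated constraint against the proposed order — e.g. Elm is ahead of Fir; Juniper is ahead of Dogwood. Every pair is in the required order; nothing is violated.

yes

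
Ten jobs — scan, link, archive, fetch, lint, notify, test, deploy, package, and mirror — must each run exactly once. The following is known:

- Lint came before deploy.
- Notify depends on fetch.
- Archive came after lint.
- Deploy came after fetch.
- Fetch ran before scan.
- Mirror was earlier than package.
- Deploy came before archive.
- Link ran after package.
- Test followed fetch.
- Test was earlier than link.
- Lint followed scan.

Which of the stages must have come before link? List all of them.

Directly stated before link: package and test.
Fetch reaches link via fetch → test → link.
Mirror reaches link via mirror → package → link.
No chain forces archive (or any of the others) ahead of link.

fetch, mirror, package, test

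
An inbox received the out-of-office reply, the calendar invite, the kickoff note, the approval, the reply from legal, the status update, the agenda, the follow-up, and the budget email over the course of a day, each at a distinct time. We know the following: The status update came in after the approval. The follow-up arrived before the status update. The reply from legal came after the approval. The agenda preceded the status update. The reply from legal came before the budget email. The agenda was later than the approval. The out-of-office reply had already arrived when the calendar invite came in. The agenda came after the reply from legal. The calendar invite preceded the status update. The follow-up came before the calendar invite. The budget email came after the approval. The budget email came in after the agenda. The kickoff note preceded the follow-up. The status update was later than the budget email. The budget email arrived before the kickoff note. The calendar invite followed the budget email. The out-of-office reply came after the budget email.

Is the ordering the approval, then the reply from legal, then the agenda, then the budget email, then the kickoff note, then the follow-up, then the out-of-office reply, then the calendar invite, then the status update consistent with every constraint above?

yes

Check each stated constraint against the proposed order — e.g. the agenda is ahead of the status update; the approval is ahead of the status update. Every pair is in the required order; nothing is violated.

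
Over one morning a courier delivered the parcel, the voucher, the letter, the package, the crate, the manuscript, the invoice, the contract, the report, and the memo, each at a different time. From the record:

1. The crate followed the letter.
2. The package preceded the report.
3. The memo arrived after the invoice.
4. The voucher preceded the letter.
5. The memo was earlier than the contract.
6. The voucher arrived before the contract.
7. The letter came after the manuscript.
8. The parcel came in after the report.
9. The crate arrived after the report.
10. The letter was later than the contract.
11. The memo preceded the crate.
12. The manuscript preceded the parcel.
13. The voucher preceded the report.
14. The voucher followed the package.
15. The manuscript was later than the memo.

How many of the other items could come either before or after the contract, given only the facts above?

3

Forced before the contract: the invoice, the memo, the package, and the voucher; forced after the contract: the crate and the letter.
That leaves the manuscript, the parcel, and the report with no forced order relative to the contract — 3.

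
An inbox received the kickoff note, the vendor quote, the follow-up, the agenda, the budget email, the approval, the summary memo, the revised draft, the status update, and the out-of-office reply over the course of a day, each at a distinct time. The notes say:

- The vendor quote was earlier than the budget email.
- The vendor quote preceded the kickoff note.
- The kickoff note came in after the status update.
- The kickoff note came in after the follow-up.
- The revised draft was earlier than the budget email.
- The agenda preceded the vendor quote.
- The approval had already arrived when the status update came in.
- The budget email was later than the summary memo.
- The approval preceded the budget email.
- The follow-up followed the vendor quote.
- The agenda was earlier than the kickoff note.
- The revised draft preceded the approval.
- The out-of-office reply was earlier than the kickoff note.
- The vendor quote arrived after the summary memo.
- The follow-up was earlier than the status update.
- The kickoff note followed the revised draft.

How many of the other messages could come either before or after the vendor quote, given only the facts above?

Forced before the vendor quote: the agenda and the summary memo; forced after the vendor quote: the budget email, the follow-up, the kickoff note, and the status update.
That leaves the approval, the out-of-office reply, and the revised draft with no forced order relative to the vendor quote — 3.

3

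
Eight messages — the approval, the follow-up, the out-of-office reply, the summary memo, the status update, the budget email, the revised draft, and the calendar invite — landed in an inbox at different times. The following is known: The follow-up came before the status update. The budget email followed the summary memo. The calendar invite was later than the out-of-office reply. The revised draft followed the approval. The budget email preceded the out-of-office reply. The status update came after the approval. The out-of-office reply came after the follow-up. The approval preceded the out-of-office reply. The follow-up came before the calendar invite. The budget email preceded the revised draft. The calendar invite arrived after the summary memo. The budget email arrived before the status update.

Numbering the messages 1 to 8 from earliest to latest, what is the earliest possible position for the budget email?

2

The summary memo must come before the budget email — 1 forced predecessor.
Nothing else is forced ahead of the budget email, so its earliest slot is position 1 + 1 = 2.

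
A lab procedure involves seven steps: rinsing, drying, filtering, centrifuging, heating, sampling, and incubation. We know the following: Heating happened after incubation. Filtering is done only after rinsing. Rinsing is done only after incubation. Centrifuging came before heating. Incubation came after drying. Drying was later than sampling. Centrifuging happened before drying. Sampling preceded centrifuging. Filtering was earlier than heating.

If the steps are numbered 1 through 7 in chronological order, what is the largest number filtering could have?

6

Filtering must come before heating — 1 step forced after it.
Everything else can be placed before filtering in some valid order, so filtering can sit as late as position 7 − 1 = 6.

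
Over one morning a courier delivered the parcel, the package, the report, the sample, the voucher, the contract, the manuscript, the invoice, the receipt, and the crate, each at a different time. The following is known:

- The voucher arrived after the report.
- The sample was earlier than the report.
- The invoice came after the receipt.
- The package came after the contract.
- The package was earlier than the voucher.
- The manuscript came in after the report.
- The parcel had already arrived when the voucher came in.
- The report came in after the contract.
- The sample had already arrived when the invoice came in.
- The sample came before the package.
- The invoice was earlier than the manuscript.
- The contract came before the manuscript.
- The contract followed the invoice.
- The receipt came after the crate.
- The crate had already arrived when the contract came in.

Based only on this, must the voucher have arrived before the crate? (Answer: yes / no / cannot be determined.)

Tracing the constraints gives the crate → the contract → the package → the voucher, so the crate must come before the voucher.
That means the voucher cannot be before the crate.

no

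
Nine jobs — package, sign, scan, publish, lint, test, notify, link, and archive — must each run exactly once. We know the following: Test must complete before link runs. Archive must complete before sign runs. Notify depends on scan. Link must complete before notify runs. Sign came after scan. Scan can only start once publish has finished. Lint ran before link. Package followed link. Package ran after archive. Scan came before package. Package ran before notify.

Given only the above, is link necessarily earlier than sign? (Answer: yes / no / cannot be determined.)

cannot be determined

No chain of stated constraints runs from link to sign, and none runs from sign to link either.
So the relative order of link and sign is not fixed by the given facts.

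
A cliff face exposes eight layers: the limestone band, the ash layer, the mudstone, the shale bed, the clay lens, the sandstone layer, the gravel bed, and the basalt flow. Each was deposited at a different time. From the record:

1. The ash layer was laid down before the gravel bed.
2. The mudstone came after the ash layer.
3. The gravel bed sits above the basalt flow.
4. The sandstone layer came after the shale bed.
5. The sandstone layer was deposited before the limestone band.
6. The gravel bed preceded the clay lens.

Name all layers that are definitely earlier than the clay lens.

Directly stated before the clay lens: the gravel bed.
The ash layer reaches the clay lens via the ash layer → the gravel bed → the clay lens.
The basalt flow reaches the clay lens via the basalt flow → the gravel bed → the clay lens.
No chain forces the shale bed (or any of the others) ahead of the clay lens.

the ash layer, the basalt flow, the gravel bed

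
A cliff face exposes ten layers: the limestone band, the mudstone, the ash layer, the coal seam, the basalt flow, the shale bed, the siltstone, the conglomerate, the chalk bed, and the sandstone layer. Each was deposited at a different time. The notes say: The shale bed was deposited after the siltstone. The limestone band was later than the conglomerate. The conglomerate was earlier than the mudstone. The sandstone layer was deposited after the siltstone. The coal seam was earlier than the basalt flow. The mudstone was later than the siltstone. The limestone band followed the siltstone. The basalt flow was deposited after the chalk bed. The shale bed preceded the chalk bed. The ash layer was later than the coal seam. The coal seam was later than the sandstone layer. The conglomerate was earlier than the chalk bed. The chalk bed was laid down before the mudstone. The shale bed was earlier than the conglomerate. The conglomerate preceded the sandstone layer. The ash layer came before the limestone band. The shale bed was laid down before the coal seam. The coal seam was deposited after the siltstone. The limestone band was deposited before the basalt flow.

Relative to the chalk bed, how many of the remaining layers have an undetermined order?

Forced before the chalk bed: the conglomerate, the shale bed, and the siltstone; forced after the chalk bed: the basalt flow and the mudstone.
That leaves the ash layer, the coal seam, the limestone band, and the sandstone layer with no forced order relative to the chalk bed — 4.

4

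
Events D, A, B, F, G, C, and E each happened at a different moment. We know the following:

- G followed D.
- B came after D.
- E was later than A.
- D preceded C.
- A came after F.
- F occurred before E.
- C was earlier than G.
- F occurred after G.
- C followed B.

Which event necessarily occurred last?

E

Every other event has a chain of constraints placing it before E, so E is last.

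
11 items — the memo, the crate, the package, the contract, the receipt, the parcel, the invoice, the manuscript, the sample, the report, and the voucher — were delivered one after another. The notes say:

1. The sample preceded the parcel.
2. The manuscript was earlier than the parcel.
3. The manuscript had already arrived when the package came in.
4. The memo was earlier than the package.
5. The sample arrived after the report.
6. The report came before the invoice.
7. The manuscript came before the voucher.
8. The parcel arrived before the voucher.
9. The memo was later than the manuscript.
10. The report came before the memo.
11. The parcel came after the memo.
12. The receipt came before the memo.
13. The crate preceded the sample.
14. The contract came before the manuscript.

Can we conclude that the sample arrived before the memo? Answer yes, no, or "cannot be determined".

No chain of stated constraints runs from the sample to the memo, and none runs from the memo to the sample either.
So the relative order of the sample and the memo is not fixed by the given facts.

cannot be determined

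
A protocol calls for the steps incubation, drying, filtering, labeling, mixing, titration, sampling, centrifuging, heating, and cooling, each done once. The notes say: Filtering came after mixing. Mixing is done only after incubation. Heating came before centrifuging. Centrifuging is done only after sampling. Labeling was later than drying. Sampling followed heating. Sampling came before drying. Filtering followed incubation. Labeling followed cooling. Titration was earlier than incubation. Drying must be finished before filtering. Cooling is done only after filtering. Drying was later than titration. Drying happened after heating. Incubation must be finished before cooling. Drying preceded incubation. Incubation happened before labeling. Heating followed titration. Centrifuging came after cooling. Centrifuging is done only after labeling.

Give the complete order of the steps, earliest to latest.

The constraints fix every adjacent pair, so only one ordering works:
titration → heating → sampling → drying → incubation → mixing → filtering → cooling → labeling → centrifuging.

titration, heating, sampling, drying, incubation, mixing, filtering, cooling, labeling, centrifuging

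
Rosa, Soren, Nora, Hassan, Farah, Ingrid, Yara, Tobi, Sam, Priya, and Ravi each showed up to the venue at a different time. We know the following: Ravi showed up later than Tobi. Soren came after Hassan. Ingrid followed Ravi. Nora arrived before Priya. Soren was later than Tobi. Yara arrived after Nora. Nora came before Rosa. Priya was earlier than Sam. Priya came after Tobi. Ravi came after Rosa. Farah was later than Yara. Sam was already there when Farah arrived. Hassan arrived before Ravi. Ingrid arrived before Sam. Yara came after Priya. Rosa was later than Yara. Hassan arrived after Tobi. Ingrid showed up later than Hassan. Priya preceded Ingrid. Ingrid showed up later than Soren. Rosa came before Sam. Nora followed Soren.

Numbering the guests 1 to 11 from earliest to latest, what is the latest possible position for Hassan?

Hassan must come before Farah, Ingrid, Nora, Priya, Ravi, Rosa, Sam, Soren, and Yara — 9 guests forced after them.
Everything else can be placed before Hassan in some valid order, so Hassan can sit as late as position 11 − 9 = 2.

2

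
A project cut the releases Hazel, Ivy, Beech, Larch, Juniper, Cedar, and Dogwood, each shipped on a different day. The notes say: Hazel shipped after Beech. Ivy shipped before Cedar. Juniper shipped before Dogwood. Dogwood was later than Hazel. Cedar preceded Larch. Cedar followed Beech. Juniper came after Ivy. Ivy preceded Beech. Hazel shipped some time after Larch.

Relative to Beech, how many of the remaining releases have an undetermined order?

Forced before Beech: Ivy; forced after Beech: Cedar, Dogwood, Hazel, and Larch.
That leaves Juniper with no forced order relative to Beech — 1.

1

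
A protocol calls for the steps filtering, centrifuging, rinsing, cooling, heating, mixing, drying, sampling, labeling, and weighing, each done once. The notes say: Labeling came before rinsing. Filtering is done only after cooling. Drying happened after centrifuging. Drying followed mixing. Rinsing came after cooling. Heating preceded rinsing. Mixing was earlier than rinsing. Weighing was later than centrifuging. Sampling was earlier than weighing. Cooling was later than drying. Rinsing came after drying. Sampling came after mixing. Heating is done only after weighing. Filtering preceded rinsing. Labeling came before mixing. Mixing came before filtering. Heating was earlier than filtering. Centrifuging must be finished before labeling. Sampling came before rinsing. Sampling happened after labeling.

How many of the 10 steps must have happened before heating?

5

Directly stated before heating: weighing.
Centrifuging reaches heating via centrifuging → weighing → heating.
Labeling reaches heating via labeling → sampling → weighing → heating.
Mixing reaches heating via mixing → sampling → weighing → heating.
Likewise sampling reaches heating by chaining the stated constraints.
No chain forces filtering (or any of the others) ahead of heating.
That's centrifuging, labeling, mixing, sampling, and weighing — 5 in all.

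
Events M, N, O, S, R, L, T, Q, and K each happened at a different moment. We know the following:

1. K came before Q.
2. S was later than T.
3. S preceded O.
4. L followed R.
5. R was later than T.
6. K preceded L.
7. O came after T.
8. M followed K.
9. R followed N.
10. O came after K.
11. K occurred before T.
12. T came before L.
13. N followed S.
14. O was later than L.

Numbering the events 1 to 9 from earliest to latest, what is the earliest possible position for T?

2

K must come before T — 1 forced predecessor.
Nothing else is forced ahead of T, so its earliest slot is position 1 + 1 = 2.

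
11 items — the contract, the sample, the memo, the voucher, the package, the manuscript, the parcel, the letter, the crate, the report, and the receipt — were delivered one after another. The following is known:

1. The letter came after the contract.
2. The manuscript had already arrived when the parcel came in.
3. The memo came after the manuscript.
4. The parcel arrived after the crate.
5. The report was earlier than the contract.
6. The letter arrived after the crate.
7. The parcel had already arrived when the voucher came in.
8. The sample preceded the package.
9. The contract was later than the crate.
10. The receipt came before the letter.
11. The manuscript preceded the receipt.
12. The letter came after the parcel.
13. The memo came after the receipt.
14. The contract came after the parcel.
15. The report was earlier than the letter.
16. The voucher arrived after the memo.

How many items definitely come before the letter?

Directly stated before the letter: the contract, the crate, the parcel, the receipt, and the report.
The manuscript reaches the letter via the manuscript → the receipt → the letter.
No chain forces the package (or any of the others) ahead of the letter.
That's the contract, the crate, the manuscript, the parcel, the receipt, and the report — 6 in all.

6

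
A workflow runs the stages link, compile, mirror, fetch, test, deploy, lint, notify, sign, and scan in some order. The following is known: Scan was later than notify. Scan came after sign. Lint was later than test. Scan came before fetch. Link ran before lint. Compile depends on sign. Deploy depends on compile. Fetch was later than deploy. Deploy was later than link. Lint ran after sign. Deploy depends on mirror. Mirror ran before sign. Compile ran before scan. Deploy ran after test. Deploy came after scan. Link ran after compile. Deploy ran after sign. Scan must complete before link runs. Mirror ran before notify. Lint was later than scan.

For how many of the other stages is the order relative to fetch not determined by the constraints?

Forced before fetch: compile, deploy, link, mirror, notify, scan, sign, and test.
That leaves lint with no forced order relative to fetch — 1.

1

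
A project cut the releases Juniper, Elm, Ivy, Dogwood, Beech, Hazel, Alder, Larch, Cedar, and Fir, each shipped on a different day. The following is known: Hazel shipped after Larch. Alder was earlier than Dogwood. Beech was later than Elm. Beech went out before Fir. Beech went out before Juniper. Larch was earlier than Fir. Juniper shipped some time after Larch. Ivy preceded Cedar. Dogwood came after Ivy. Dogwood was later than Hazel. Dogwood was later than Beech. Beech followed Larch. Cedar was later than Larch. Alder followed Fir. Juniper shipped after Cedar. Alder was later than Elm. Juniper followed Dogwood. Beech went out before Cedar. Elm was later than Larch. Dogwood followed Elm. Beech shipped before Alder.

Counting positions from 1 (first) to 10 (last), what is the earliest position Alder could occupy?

Beech, Elm, Fir, and Larch must all come before Alder — 4 forced predecessors.
Nothing else is forced ahead of Alder, so its earliest slot is position 4 + 1 = 5.

5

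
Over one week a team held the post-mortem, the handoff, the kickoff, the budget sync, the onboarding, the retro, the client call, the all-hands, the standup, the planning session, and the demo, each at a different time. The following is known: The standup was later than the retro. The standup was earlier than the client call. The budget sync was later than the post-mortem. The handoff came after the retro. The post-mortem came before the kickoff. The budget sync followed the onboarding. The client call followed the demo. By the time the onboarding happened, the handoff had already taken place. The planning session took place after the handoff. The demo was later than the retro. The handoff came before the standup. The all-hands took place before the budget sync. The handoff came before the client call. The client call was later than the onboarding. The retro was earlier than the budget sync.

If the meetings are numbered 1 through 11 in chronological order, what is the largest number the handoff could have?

The handoff must come before the budget sync, the client call, the onboarding, the planning session, and the standup — 5 meetings forced after it.
Everything else can be placed before the handoff in some valid order, so the handoff can sit as late as position 11 − 5 = 6.

6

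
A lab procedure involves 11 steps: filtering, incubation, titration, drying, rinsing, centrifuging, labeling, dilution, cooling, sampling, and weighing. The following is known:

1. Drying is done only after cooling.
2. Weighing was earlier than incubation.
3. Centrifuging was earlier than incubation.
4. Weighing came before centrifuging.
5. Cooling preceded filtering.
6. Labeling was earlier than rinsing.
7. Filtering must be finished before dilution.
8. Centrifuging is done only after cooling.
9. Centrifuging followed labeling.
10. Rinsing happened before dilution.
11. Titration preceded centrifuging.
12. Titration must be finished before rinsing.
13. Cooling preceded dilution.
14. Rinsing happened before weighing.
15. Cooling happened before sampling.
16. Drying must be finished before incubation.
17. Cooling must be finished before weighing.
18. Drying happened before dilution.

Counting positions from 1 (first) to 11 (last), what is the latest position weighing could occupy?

9

Weighing must come before centrifuging and incubation — 2 steps forced after it.
Everything else can be placed before weighing in some valid order, so weighing can sit as late as position 11 − 2 = 9.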